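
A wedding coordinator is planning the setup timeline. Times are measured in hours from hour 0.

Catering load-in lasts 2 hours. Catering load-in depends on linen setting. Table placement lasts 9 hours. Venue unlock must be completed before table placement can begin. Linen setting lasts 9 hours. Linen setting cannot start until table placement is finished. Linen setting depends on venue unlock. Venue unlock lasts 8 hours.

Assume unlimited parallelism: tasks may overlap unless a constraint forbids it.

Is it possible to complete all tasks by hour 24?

Venue unlock has no prerequisites, so it starts at hour 0 and finishes at hour 8.
Table placement waits on venue unlock (finishes hour 8), so it starts at hour 8 and finishes at 8 + 9 = hour 17.
For linen setting: table placement (finishes hour 17); venue unlock (finishes hour 8). Taking the maximum gives a start of hour 17, and it finishes at 17 + 9 = hour 26.
Catering load-in waits on linen setting (finishes hour 26), so it starts at hour 26 and finishes at 26 + 2 = hour 28.
The earliest everything can be done is hour 28, which is after the deadline of 24, so it is not possible.

No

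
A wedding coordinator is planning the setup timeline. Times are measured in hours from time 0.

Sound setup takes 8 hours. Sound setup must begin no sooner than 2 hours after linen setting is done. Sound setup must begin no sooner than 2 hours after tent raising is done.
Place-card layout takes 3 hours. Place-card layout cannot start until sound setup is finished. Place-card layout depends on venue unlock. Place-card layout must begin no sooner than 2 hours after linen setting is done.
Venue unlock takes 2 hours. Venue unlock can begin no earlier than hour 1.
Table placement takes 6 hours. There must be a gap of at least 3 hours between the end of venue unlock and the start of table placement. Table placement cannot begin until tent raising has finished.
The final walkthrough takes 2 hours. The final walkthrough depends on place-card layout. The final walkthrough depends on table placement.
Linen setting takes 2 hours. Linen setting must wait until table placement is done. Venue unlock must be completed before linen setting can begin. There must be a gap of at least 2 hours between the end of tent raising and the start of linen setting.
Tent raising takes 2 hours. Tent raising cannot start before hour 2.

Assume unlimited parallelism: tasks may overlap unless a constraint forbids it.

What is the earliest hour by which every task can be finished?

After its own release at hour 2, tent raising can start at hour 2 and finishes at hour 4.
After its own release at hour 1, venue unlock can start at hour 1 and finishes at hour 3.
For table placement: venue unlock (finishes hour 3, plus 3-hour gap → hour 6); tent raising (finishes hour 4). Taking the maximum gives a start of hour 6, and it finishes at 6 + 6 = hour 12.
Linen setting needs all of table placement (finishes hour 12); venue unlock (finishes hour 3); tent raising (finishes hour 4, plus 2-hour gap → hour 6). That puts its earliest start at hour 12; it finishes at 12 + 2 = hour 14.
Sound setup cannot start until linen setting (finishes hour 14, plus 2-hour gap → hour 16); tent raising (finishes hour 4, plus 2-hour gap → hour 6). The controlling bound is hour 16, so sound setup finishes at 16 + 8 = hour 24.
Place-card layout cannot start until sound setup (finishes hour 24); venue unlock (finishes hour 3); linen setting (finishes hour 14, plus 2-hour gap → hour 16). The controlling bound is hour 24, so place-card layout finishes at 24 + 3 = hour 27.
The final walkthrough has to wait for place-card layout (finishes hour 27); table placement (finishes hour 12). The latest of these is hour 27, so the final walkthrough runs hour 27 to 27 + 2 = hour 29.
All tasks are finished once the last one completes. Finish times: Venue unlock at 3, Tent raising at 4, Table placement at 12, Linen setting at 14, Sound setup at 24, Place-card layout at 27, The final walkthrough at 29. The latest is hour 29.

29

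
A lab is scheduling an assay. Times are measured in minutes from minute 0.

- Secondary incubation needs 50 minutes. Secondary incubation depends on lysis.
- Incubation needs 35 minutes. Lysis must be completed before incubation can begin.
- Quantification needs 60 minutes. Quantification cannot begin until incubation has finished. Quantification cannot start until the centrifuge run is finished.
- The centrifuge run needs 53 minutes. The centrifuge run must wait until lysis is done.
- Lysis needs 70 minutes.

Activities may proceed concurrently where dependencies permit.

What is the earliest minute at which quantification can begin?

Lysis can start immediately at minute 0; it finishes at minute 70.
After lysis (finishes minute 70), the centrifuge run can start at minute 70 and finishes at minute 123.
Incubation cannot begin until lysis (finishes minute 70). It runs from minute 70 to 70 + 35 = minute 105.
Quantification waits on incubation (finishes minute 105); the centrifuge run (finishes minute 123). The latest of these is minute 123, which is the earliest quantification can start.

123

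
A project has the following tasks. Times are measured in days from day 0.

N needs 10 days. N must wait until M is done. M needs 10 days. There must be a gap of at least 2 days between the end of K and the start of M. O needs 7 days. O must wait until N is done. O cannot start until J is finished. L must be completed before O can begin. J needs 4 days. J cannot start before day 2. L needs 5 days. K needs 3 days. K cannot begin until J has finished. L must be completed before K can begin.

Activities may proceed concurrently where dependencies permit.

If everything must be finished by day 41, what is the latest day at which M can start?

14

O has no dependents, so it just needs to finish by day 41. Starting by 41 − 7 = day 34 achieves that.
N has to be done before O (must start by day 34). That means finishing by day 34, i.e. starting by 34 − 10 = day 24.
M has to be done before N (must start by day 24). That means finishing by day 24, i.e. starting by 24 − 10 = day 14.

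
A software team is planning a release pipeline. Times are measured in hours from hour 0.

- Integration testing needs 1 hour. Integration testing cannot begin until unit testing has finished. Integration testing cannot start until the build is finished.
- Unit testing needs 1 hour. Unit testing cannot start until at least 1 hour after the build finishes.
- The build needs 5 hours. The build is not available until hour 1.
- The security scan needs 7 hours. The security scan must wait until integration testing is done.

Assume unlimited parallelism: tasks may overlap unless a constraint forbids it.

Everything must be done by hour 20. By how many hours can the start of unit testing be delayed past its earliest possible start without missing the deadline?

4

After its own release at hour 1, the build can start at hour 1 and finishes at hour 6.
After the build (finishes hour 6, plus 1-hour gap → hour 7), unit testing can start at hour 7 and finishes at hour 8.

Working backward from the deadline:
To finish by hour 20, the security scan (duration 7) must start no later than hour 13.
Since the security scan (must start by hour 13) depends on it, integration testing must finish by hour 13. Backing off its 1-hour duration gives a latest start of hour 12.
Unit testing feeds into integration testing (must start by hour 12); so unit testing must finish by hour 12 and therefore start by hour 11.
So unit testing can start as early as hour 7 and as late as hour 11, giving 11 − 7 = 4 hours of slack.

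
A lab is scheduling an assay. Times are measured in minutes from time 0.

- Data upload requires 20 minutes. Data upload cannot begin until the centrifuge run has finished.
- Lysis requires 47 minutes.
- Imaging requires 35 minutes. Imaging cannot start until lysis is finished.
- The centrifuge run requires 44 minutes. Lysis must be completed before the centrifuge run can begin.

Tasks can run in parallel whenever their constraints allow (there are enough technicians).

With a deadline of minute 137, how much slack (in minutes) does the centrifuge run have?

26

Lysis can start immediately at minute 0; it finishes at minute 47.
The centrifuge run cannot begin until lysis (finishes minute 47). It runs from minute 47 to 47 + 44 = minute 91.

Working backward from the deadline:
Data upload must finish by minute 137; it takes 20 minutes, so it must start by 137 − 20 = minute 117.
Since data upload (must start by minute 117) depends on it, the centrifuge run must finish by minute 117. Backing off its 44-minute duration gives a latest start of minute 73.
So the centrifuge run can start as early as minute 47 and as late as minute 73, giving 73 − 47 = 26 minutes of slack.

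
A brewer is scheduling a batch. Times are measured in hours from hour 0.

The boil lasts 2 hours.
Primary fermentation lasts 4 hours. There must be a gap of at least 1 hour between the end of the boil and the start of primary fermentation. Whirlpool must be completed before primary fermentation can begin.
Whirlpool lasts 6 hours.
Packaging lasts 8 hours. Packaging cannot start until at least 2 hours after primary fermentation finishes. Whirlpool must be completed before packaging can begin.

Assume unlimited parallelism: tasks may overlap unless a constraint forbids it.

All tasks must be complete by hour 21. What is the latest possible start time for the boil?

Nothing follows packaging; the deadline of hour 21 is its only limit. It must start by 21 − 8 = hour 13.
Primary fermentation feeds into packaging (must start by hour 13, minus 2-hour gap → hour 11); so primary fermentation must finish by hour 11 and therefore start by hour 7.
The boil has to be done before primary fermentation (must start by hour 7, minus 1-hour gap → hour 6). That means finishing by hour 6, i.e. starting by 6 − 2 = hour 4.

4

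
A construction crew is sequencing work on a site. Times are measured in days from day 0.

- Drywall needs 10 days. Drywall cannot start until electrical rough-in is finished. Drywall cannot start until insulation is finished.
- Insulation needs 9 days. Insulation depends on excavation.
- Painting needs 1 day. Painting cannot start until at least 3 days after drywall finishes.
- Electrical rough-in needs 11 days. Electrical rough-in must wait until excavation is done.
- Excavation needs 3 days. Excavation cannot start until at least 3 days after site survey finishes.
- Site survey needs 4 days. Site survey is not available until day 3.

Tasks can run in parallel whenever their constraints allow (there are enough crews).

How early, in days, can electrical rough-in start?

After its own release at day 3, site survey can start at day 3 and finishes at day 7.
Excavation waits on site survey (finishes day 7, plus 3-day gap → day 10), so it starts at day 10 and finishes at 10 + 3 = day 13.
Electrical rough-in waits on excavation (finishes day 13), so the earliest it can start is day 13.

13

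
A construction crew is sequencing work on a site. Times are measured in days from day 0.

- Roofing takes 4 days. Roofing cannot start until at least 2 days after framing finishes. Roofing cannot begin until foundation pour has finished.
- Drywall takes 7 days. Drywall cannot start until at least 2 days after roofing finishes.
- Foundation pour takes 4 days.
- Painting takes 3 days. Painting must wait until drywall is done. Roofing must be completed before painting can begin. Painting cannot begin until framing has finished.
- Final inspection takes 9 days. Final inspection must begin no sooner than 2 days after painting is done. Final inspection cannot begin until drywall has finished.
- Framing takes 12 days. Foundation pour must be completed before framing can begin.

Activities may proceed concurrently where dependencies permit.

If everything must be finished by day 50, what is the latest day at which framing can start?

Final inspection must finish by day 50; it takes 9 days, so it must start by 50 − 9 = day 41.
Painting must finish before final inspection (must start by day 41, minus 2-day gap → day 39). With a 3-day duration, painting must start by 39 − 3 = day 36.
Drywall has several dependents: painting (must start by day 36); final inspection (must start by day 41). The earliest of those limits is day 36, so drywall must start by 36 − 7 = day 29.
For roofing: drywall (must start by day 29, minus 2-day gap → day 27); painting (must start by day 36). The most restrictive is day 27; with a 4-day duration, roofing must start by day 23.
Framing must finish in time for roofing (must start by day 23, minus 2-day gap → day 21); painting (must start by day 36). The tightest is day 21, so framing must start by 21 − 12 = day 9.

9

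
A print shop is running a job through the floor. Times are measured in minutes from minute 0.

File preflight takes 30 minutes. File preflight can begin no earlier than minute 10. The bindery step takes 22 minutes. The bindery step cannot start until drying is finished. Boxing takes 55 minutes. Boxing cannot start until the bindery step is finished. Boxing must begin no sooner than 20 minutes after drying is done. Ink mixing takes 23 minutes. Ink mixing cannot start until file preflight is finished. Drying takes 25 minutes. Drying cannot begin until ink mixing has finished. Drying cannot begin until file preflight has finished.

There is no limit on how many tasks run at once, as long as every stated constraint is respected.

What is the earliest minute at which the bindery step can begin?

After its own release at minute 10, file preflight can start at minute 10 and finishes at minute 40.
After file preflight (finishes minute 40), ink mixing can start at minute 40 and finishes at minute 63.
Drying needs all of ink mixing (finishes minute 63); file preflight (finishes minute 40). That puts its earliest start at minute 63; it finishes at 63 + 25 = minute 88.
The bindery step waits on drying (finishes minute 88), so the earliest it can start is minute 88.

88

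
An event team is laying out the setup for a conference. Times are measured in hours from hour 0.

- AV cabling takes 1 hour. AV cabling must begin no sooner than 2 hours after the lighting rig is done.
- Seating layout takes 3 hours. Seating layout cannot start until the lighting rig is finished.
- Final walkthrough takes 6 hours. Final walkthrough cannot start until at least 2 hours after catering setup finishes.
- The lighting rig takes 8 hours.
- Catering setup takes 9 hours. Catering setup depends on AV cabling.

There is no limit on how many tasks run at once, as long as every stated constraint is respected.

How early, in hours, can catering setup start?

Nothing blocks the lighting rig, so it runs from hour 0 to hour 8.
AV cabling waits on the lighting rig (finishes hour 8, plus 2-hour gap → hour 10), so it starts at hour 10 and finishes at 10 + 1 = hour 11.
Catering setup waits on AV cabling (finishes hour 11), so the earliest it can start is hour 11.

11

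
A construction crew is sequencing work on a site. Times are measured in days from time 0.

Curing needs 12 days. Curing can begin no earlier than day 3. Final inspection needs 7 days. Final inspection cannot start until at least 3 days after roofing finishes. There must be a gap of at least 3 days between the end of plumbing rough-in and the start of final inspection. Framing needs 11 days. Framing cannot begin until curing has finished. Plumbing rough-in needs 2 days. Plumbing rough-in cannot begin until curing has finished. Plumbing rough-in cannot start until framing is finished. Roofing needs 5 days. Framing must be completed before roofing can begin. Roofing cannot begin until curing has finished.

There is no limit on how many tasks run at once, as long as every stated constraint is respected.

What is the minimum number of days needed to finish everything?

Curing waits on its own release at day 3, so it starts at day 3 and finishes at 3 + 12 = day 15.
After curing (finishes day 15), framing can start at day 15 and finishes at day 26.
For plumbing rough-in: curing (finishes day 15); framing (finishes day 26). Taking the maximum gives a start of day 26, and it finishes at 26 + 2 = day 28.
Roofing needs all of framing (finishes day 26); curing (finishes day 15). That puts its earliest start at day 26; it finishes at 26 + 5 = day 31.
For final inspection: roofing (finishes day 31, plus 3-day gap → day 34); plumbing rough-in (finishes day 28, plus 3-day gap → day 31). Taking the maximum gives a start of day 34, and it finishes at 34 + 7 = day 41.
All tasks are finished once the last one completes. Finish times: Curing at 15, Framing at 26, Roofing at 31, Plumbing rough-in at 28, Final inspection at 41. The latest is day 41.

41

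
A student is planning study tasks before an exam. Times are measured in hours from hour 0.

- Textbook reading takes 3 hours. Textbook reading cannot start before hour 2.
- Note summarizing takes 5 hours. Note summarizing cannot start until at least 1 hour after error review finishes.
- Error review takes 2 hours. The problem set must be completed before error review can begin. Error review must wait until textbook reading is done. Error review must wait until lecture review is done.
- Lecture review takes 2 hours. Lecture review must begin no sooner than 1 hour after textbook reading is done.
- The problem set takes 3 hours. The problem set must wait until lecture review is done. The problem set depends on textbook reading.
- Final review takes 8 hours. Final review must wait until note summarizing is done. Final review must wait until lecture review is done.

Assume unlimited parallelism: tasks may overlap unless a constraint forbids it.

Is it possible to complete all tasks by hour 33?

Yes

Textbook reading cannot begin until its own release at hour 2. It runs from hour 2 to 2 + 3 = hour 5.
Lecture review waits on textbook reading (finishes hour 5, plus 1-hour gap → hour 6), so it starts at hour 6 and finishes at 6 + 2 = hour 8.
The problem set has to wait for lecture review (finishes hour 8); textbook reading (finishes hour 5). The latest of these is hour 8, so the problem set runs hour 8 to 8 + 3 = hour 11.
Error review needs all of the problem set (finishes hour 11); textbook reading (finishes hour 5); lecture review (finishes hour 8). That puts its earliest start at hour 11; it finishes at 11 + 2 = hour 13.
Note summarizing waits on error review (finishes hour 13, plus 1-hour gap → hour 14), so it starts at hour 14 and finishes at 14 + 5 = hour 19.
Final review has to wait for note summarizing (finishes hour 19); lecture review (finishes hour 8). The latest of these is hour 19, so final review runs hour 19 to 19 + 8 = hour 27.
Every task is finished by hour 27, which is no later than the deadline of 33, so the schedule is feasible.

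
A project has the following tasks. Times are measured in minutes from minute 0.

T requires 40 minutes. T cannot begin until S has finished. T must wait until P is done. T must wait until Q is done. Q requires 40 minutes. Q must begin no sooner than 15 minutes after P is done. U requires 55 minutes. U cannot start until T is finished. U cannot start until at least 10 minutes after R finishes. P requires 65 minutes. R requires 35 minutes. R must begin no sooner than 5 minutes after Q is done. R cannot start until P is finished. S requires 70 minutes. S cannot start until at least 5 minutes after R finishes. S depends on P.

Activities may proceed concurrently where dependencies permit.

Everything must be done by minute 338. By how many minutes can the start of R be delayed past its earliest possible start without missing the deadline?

8

P has no prerequisites, so it starts at minute 0 and finishes at minute 65.
Q cannot begin until P (finishes minute 65, plus 15-minute gap → minute 80). It runs from minute 80 to 80 + 40 = minute 120.
For R: Q (finishes minute 120, plus 5-minute gap → minute 125); P (finishes minute 65). Taking the maximum gives a start of minute 125, and it finishes at 125 + 35 = minute 160.

Working backward from the deadline:
U must finish by minute 338; it takes 55 minutes, so it must start by 338 − 55 = minute 283.
T must finish before U (must start by minute 283). With a 40-minute duration, T must start by 283 − 40 = minute 243.
Since T (must start by minute 243) depends on it, S must finish by minute 243. Backing off its 70-minute duration gives a latest start of minute 173.
R has several dependents: S (must start by minute 173, minus 5-minute gap → minute 168); U (must start by minute 283, minus 10-minute gap → minute 273). The earliest of those limits is minute 168, so R must start by 168 − 35 = minute 133.
So R can start as early as minute 125 and as late as minute 133, giving 133 − 125 = 8 minutes of slack.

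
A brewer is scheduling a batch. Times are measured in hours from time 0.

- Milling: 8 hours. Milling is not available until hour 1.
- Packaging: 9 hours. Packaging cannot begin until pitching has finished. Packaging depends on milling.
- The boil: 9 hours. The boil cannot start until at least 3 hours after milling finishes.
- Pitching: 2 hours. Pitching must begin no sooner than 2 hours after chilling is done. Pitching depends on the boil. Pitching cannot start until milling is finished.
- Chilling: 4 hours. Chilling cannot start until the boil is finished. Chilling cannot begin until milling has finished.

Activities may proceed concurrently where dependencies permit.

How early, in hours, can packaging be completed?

38

After its own release at hour 1, milling can start at hour 1 and finishes at hour 9.
After milling (finishes hour 9, plus 3-hour gap → hour 12), the boil can start at hour 12 and finishes at hour 21.
Chilling has to wait for the boil (finishes hour 21); milling (finishes hour 9). The latest of these is hour 21, so chilling runs hour 21 to 21 + 4 = hour 25.
Pitching needs all of chilling (finishes hour 25, plus 2-hour gap → hour 27); the boil (finishes hour 21); milling (finishes hour 9). That puts its earliest start at hour 27; it finishes at 27 + 2 = hour 29.
Packaging has to wait for pitching (finishes hour 29); milling (finishes hour 9). The latest of these is hour 29, so packaging runs hour 29 to 29 + 9 = hour 38.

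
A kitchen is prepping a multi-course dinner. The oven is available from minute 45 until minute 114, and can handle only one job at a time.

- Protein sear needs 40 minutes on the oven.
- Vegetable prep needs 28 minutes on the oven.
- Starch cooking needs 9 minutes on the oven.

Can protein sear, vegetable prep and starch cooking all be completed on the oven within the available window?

The oven window is 114 − 45 = 69 minutes.
Running back to back, the jobs need 40 + 28 + 9 = 77 minutes on the oven.
Since 77 > 69, they cannot all fit.

No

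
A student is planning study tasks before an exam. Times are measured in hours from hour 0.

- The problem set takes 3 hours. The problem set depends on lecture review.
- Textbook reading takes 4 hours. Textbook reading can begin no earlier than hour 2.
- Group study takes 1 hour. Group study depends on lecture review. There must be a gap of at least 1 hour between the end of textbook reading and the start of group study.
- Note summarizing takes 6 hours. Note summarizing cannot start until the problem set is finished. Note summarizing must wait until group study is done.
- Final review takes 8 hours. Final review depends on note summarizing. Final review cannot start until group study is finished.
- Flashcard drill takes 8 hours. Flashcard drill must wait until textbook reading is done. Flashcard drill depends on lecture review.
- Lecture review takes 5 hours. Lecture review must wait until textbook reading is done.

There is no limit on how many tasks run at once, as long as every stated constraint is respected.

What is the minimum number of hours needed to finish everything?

After its own release at hour 2, textbook reading can start at hour 2 and finishes at hour 6.
After textbook reading (finishes hour 6), lecture review can start at hour 6 and finishes at hour 11.
Group study cannot start until lecture review (finishes hour 11); textbook reading (finishes hour 6, plus 1-hour gap → hour 7). The controlling bound is hour 11, so group study finishes at 11 + 1 = hour 12.
Flashcard drill needs all of textbook reading (finishes hour 6); lecture review (finishes hour 11). That puts its earliest start at hour 11; it finishes at 11 + 8 = hour 19.
The problem set waits on lecture review (finishes hour 11), so it starts at hour 11 and finishes at 11 + 3 = hour 14.
Note summarizing needs all of the problem set (finishes hour 14); group study (finishes hour 12). That puts its earliest start at hour 14; it finishes at 14 + 6 = hour 20.
Final review needs all of note summarizing (finishes hour 20); group study (finishes hour 12). That puts its earliest start at hour 20; it finishes at 20 + 8 = hour 28.
All tasks are finished once the last one completes. Finish times: Textbook reading at 6, Lecture review at 11, The problem set at 14, Flashcard drill at 19, Group study at 12, Note summarizing at 20, Final review at 28. The latest is hour 28.

28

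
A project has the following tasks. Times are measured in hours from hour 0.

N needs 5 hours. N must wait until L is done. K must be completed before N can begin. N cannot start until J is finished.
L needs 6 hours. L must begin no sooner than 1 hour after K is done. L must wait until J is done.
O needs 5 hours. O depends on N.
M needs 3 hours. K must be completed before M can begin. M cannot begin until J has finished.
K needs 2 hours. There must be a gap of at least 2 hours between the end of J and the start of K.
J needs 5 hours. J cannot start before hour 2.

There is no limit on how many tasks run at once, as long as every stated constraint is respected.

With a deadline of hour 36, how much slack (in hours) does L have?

8

After its own release at hour 2, J can start at hour 2 and finishes at hour 7.
After J (finishes hour 7, plus 2-hour gap → hour 9), K can start at hour 9 and finishes at hour 11.
L has to wait for K (finishes hour 11, plus 1-hour gap → hour 12); J (finishes hour 7). The latest of these is hour 12, so L runs hour 12 to 12 + 6 = hour 18.

Working backward from the deadline:
O has no dependents, so it just needs to finish by hour 36. Starting by 36 − 5 = hour 31 achieves that.
N has to be done before O (must start by hour 31). That means finishing by hour 31, i.e. starting by 31 − 5 = hour 26.
Since N (must start by hour 26) depends on it, L must finish by hour 26. Backing off its 6-hour duration gives a latest start of hour 20.
So L can start as early as hour 12 and as late as hour 20, giving 20 − 12 = 8 hours of slack.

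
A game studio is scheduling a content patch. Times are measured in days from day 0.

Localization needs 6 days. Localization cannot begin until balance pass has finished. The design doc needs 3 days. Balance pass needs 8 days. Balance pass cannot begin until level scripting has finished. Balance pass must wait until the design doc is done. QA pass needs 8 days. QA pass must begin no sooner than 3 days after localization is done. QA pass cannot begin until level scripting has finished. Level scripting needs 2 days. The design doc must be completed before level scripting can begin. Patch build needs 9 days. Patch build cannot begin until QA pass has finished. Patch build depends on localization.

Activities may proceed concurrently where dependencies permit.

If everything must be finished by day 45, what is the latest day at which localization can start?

Patch build must finish by day 45; it takes 9 days, so it must start by 45 − 9 = day 36.
Since patch build (must start by day 36) depends on it, QA pass must finish by day 36. Backing off its 8-day duration gives a latest start of day 28.
Localization has several dependents: QA pass (must start by day 28, minus 3-day gap → day 25); patch build (must start by day 36). The earliest of those limits is day 25, so localization must start by 25 − 6 = day 19.

19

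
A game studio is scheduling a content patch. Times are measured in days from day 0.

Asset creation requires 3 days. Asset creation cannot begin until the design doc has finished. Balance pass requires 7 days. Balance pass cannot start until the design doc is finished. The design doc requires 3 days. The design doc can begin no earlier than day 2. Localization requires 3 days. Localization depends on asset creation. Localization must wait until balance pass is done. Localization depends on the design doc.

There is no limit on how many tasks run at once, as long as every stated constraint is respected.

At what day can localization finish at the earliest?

After its own release at day 2, the design doc can start at day 2 and finishes at day 5.
After the design doc (finishes day 5), balance pass can start at day 5 and finishes at day 12.
Asset creation cannot begin until the design doc (finishes day 5). It runs from day 5 to 5 + 3 = day 8.
Localization cannot start until asset creation (finishes day 8); balance pass (finishes day 12); the design doc (finishes day 5). The controlling bound is day 12, so localization finishes at 12 + 3 = day 15.

15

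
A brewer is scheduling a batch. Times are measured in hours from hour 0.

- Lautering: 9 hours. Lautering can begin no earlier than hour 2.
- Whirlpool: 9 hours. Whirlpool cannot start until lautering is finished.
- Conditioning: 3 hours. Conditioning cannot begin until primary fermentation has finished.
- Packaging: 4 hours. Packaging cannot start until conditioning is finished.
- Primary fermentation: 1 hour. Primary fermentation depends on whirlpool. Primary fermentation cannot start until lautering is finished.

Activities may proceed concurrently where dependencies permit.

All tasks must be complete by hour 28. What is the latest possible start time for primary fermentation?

To finish by hour 28, packaging (duration 4) must start no later than hour 24.
Since packaging (must start by hour 24) depends on it, conditioning must finish by hour 24. Backing off its 3-hour duration gives a latest start of hour 21.
Primary fermentation has to be done before conditioning (must start by hour 21). That means finishing by hour 21, i.e. starting by 21 − 1 = hour 20.

20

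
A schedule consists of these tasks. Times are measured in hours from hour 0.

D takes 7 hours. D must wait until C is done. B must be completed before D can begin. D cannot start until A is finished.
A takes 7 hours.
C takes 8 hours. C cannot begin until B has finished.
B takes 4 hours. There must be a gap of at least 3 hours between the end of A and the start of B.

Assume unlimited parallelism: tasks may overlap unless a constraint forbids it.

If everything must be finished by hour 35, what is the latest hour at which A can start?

To finish by hour 35, D (duration 7) must start no later than hour 28.
C must finish before D (must start by hour 28). With an 8-hour duration, C must start by 28 − 8 = hour 20.
B must finish in time for C (must start by hour 20); D (must start by hour 28). The tightest is hour 20, so B must start by 20 − 4 = hour 16.
A has several dependents: B (must start by hour 16, minus 3-hour gap → hour 13); D (must start by hour 28). The earliest of those limits is hour 13, so A must start by 13 − 7 = hour 6.

6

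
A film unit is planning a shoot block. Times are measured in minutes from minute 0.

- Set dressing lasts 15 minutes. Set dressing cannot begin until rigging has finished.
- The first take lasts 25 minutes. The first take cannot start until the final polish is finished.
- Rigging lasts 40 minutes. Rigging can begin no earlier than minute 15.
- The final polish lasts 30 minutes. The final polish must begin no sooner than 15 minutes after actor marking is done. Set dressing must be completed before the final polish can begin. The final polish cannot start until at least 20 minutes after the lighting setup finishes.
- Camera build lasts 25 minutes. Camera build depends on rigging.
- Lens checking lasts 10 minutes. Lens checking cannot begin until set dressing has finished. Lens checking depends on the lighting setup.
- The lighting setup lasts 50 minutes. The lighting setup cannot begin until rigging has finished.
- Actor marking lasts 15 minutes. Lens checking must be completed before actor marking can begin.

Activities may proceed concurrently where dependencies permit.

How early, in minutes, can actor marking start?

Rigging waits on its own release at minute 15, so it starts at minute 15 and finishes at 15 + 40 = minute 55.
The lighting setup waits on rigging (finishes minute 55), so it starts at minute 55 and finishes at 55 + 50 = minute 105.
Set dressing cannot begin until rigging (finishes minute 55). It runs from minute 55 to 55 + 15 = minute 70.
Lens checking needs all of set dressing (finishes minute 70); the lighting setup (finishes minute 105). That puts its earliest start at minute 105; it finishes at 105 + 10 = minute 115.
Actor marking waits on lens checking (finishes minute 115), so the earliest it can start is minute 115.

115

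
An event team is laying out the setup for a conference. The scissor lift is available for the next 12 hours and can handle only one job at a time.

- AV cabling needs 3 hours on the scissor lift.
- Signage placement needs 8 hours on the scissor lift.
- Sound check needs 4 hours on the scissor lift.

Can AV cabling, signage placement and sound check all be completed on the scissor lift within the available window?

Running back to back, the jobs need 3 + 8 + 4 = 15 hours on the scissor lift.
Since 15 > 12, they cannot all fit.

No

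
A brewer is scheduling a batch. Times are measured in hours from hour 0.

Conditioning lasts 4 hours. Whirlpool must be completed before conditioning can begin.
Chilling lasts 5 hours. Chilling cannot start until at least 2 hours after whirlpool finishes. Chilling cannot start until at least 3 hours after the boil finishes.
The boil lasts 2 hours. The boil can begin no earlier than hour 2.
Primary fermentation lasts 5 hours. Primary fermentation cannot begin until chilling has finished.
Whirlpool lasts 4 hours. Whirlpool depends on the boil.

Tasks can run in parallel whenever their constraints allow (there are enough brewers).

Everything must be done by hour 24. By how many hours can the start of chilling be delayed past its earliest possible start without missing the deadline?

4

The boil cannot begin until its own release at hour 2. It runs from hour 2 to 2 + 2 = hour 4.
After the boil (finishes hour 4), whirlpool can start at hour 4 and finishes at hour 8.
For chilling: whirlpool (finishes hour 8, plus 2-hour gap → hour 10); the boil (finishes hour 4, plus 3-hour gap → hour 7). Taking the maximum gives a start of hour 10, and it finishes at 10 + 5 = hour 15.

Working backward from the deadline:
To finish by hour 24, primary fermentation (duration 5) must start no later than hour 19.
Chilling has to be done before primary fermentation (must start by hour 19). That means finishing by hour 19, i.e. starting by 19 − 5 = hour 14.
So chilling can start as early as hour 10 and as late as hour 14, giving 14 − 10 = 4 hours of slack.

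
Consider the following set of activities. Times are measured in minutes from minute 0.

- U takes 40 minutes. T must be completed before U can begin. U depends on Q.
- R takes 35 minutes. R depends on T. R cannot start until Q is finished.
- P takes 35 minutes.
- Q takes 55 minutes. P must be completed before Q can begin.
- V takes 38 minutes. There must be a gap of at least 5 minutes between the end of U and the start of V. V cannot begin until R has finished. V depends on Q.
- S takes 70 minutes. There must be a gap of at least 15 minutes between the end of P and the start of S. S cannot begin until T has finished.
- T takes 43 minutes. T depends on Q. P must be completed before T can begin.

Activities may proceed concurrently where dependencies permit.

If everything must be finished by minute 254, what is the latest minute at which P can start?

To finish by minute 254, V (duration 38) must start no later than minute 216.
Since V (must start by minute 216) depends on it, R must finish by minute 216. Backing off its 35-minute duration gives a latest start of minute 181.
S must finish by minute 254; it takes 70 minutes, so it must start by 254 − 70 = minute 184.
Since V (must start by minute 216, minus 5-minute gap → minute 211) depends on it, U must finish by minute 211. Backing off its 40-minute duration gives a latest start of minute 171.
T must finish in time for R (must start by minute 181); S (must start by minute 184); U (must start by minute 171). The tightest is minute 171, so T must start by 171 − 43 = minute 128.
Q must finish in time for R (must start by minute 181); T (must start by minute 128); U (must start by minute 171); V (must start by minute 216). The tightest is minute 128, so Q must start by 128 − 55 = minute 73.
P has several dependents: Q (must start by minute 73); S (must start by minute 184, minus 15-minute gap → minute 169); T (must start by minute 128). The earliest of those limits is minute 73, so P must start by 73 − 35 = minute 38.

38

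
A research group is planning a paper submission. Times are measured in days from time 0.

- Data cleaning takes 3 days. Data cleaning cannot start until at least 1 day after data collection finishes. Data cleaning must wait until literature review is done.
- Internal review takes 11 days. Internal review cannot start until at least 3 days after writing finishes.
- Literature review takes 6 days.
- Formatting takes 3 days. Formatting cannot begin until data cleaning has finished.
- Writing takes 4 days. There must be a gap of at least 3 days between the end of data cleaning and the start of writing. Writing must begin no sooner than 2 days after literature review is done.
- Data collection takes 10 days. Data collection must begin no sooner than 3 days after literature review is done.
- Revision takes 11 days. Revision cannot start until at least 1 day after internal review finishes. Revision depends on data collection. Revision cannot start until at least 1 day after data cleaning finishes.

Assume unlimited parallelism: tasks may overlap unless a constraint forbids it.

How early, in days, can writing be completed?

30

Literature review can start immediately at day 0; it finishes at day 6.
Data collection cannot begin until literature review (finishes day 6, plus 3-day gap → day 9). It runs from day 9 to 9 + 10 = day 19.
For data cleaning: data collection (finishes day 19, plus 1-day gap → day 20); literature review (finishes day 6). Taking the maximum gives a start of day 20, and it finishes at 20 + 3 = day 23.
Writing needs all of data cleaning (finishes day 23, plus 3-day gap → day 26); literature review (finishes day 6, plus 2-day gap → day 8). That puts its earliest start at day 26; it finishes at 26 + 4 = day 30.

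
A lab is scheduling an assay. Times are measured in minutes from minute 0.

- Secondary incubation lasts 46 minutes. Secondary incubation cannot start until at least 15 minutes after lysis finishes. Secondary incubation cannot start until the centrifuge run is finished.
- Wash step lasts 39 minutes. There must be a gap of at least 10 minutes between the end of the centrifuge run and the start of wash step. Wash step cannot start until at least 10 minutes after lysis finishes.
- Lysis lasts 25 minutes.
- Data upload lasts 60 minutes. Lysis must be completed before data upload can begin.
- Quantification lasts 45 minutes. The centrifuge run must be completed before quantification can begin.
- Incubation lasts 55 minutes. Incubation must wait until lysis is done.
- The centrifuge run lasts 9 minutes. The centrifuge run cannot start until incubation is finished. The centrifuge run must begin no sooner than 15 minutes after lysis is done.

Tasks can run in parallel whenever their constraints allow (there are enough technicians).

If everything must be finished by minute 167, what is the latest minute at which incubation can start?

Nothing follows wash step; the deadline of minute 167 is its only limit. It must start by 167 − 39 = minute 128.
Secondary incubation must finish by minute 167; it takes 46 minutes, so it must start by 167 − 46 = minute 121.
Quantification must finish by minute 167; it takes 45 minutes, so it must start by 167 − 45 = minute 122.
For the centrifuge run: wash step (must start by minute 128, minus 10-minute gap → minute 118); secondary incubation (must start by minute 121); quantification (must start by minute 122). The most restrictive is minute 118; with a 9-minute duration, the centrifuge run must start by minute 109.
Incubation has to be done before the centrifuge run (must start by minute 109). That means finishing by minute 109, i.e. starting by 109 − 55 = minute 54.

54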